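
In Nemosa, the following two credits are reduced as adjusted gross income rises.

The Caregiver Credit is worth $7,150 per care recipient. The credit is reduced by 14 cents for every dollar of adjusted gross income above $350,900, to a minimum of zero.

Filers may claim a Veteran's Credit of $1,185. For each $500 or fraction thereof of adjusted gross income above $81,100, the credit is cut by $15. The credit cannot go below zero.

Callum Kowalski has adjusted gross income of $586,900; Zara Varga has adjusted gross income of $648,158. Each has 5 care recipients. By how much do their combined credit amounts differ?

$2,710

Callum ($586,900): Caregiver Credit: base = 5 × $7,150 = $35,750. 14% of the $236,000 excess over $350,900 is $33,040; credit = $35,750 − $33,040 = $2,710. Veteran's Credit: income exceeds $81,100 by $505,800 → 1012 increments × $15 = $15,180 ≥ base, so the credit is $0. total $2,710 + $0 = $2,710
Zara ($648,158): Caregiver Credit: base = 5 × $7,150 = $35,750. 14% of the $297,258 excess over $350,900 is $41,616.12 ≥ base, so the credit is $0. Veteran's Credit: income exceeds $81,100 by $567,058 → 1135 increments × $15 = $17,025 ≥ base, so the credit is $0. total $0 + $0 = $0
Difference: |$2,710 − $0| = $2,710.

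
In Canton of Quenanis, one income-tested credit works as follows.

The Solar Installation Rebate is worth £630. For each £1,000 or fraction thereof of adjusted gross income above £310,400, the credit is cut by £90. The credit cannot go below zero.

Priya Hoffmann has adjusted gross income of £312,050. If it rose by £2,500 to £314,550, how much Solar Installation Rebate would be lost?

At £312,050 — income exceeds £310,400 by £1,650, which is 2 full-or-partial £1,000 increments; reduction = 2 × £90 = £180, leaving £450.
At £314,550 — income exceeds £310,400 by £4,150, which is 5 full-or-partial £1,000 increments; reduction = 5 × £90 = £450, leaving £180.
Lost: £450 − £180 = £270.

£270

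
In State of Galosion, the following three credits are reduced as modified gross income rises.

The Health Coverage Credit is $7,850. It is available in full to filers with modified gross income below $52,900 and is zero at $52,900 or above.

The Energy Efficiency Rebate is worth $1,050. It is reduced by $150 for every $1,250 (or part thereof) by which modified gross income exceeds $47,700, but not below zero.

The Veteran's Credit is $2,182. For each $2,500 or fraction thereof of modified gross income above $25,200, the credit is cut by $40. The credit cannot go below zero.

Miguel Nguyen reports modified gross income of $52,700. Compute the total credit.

$10,042

Health Coverage Credit: $52,700 is below the $52,900 cutoff, so the full $7,850 applies.
Energy Efficiency Rebate: income exceeds $47,700 by $5,000, which is 4 full-or-partial $1,250 increments; reduction = 4 × $150 = $600, leaving $450.
Veteran's Credit: income exceeds $25,200 by $27,500, which is 11 full-or-partial $2,500 increments; reduction = 11 × $40 = $440, leaving $1,742.
Total: $7,850 + $450 + $1,742 = $10,042.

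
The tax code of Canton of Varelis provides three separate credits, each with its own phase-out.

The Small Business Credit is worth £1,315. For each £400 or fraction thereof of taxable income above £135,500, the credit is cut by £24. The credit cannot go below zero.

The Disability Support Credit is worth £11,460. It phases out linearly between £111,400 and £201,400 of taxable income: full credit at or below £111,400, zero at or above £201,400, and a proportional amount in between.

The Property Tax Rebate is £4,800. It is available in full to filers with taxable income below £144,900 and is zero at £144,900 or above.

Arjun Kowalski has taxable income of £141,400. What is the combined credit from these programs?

Small Business Credit: income exceeds £135,500 by £5,900, which is 15 full-or-partial £400 increments; reduction = 15 × £24 = £360, leaving £955.
Disability Support Credit: £141,400 is £30,000 into a £90,000 phase-out range, leaving 60,000/90,000 of the credit: £11,460 × 60,000/90,000 = £7,640.
Property Tax Rebate: £141,400 is below the £144,900 cutoff, so the full £4,800 applies.
Total: £955 + £7,640 + £4,800 = £13,395.

£13,395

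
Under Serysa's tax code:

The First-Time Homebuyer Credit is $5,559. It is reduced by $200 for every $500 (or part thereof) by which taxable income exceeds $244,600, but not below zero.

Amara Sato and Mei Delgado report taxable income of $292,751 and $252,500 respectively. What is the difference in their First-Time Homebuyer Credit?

Amara ($292,751): First-Time Homebuyer Credit: income exceeds $244,600 by $48,151 → 97 increments × $200 = $19,400 ≥ base, so the credit is $0.
Mei ($252,500): First-Time Homebuyer Credit: income exceeds $244,600 by $7,900, which is 16 full-or-partial $500 increments; reduction = 16 × $200 = $3,200, leaving $2,359.
Difference: |$0 − $2,359| = $2,359.

$2,359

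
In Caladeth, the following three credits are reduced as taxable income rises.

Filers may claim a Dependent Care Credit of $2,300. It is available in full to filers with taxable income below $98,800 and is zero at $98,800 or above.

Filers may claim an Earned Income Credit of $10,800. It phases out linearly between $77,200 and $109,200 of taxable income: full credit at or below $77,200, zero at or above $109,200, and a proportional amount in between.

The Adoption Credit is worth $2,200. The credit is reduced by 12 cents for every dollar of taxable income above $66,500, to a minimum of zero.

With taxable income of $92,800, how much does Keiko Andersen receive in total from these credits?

$7,835

Dependent Care Credit: $92,800 is below the $98,800 cutoff, so the full $2,300 applies.
Earned Income Credit: $92,800 is $15,600 into a $32,000 phase-out range, leaving 16,400/32,000 of the credit: $10,800 × 16,400/32,000 = $5,535.
Adoption Credit: 12% of the $26,300 excess over $66,500 is $3,156 ≥ base, so the credit is $0.
Total: $2,300 + $5,535 + $0 = $7,835.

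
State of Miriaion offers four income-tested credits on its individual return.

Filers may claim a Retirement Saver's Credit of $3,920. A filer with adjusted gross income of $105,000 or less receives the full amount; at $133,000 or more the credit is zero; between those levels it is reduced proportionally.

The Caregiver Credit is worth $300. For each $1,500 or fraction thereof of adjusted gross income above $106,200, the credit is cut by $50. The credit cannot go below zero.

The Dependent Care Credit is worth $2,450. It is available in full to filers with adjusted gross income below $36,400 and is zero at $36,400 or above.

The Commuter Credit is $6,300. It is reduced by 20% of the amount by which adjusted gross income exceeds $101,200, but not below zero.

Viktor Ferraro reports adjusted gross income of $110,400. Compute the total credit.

$7,774

Retirement Saver's Credit: $110,400 is $5,400 into a $28,000 phase-out range, leaving 22,600/28,000 of the credit: $3,920 × 22,600/28,000 = $3,164.
Caregiver Credit: income exceeds $106,200 by $4,200, which is 3 full-or-partial $1,500 increments; reduction = 3 × $50 = $150, leaving $150.
Dependent Care Credit: $110,400 meets or exceeds the $36,400 cutoff, so the credit is $0.
Commuter Credit: 20% of the $9,200 excess over $101,200 is $1,840; credit = $6,300 − $1,840 = $4,460.
Total: $3,164 + $150 + $0 + $4,460 = $7,774.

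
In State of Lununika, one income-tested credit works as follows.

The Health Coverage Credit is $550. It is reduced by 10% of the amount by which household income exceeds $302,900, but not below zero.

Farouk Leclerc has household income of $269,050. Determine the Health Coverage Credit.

$550

Health Coverage Credit: $269,050 is at or below the $302,900 threshold, so the full $550 applies.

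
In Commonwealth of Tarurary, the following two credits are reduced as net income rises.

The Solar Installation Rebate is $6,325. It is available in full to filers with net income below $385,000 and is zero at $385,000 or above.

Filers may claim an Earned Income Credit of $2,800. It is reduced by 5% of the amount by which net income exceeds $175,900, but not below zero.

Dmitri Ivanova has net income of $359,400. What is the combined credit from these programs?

Solar Installation Rebate: $359,400 is below the $385,000 cutoff, so the full $6,325 applies.
Earned Income Credit: 5% of the $183,500 excess over $175,900 is $9,175 ≥ base, so the credit is $0.
Total: $6,325 + $0 = $6,325.

$6,325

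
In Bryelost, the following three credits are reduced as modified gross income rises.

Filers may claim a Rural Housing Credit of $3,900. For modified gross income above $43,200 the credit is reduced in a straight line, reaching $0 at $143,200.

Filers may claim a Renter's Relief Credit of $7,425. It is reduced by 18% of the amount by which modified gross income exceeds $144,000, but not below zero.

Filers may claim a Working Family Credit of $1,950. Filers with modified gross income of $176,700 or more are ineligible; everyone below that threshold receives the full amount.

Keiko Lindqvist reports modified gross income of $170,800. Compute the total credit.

Rural Housing Credit: $170,800 is at or above $143,200, so the credit is $0.
Renter's Relief Credit: 18% of the $26,800 excess over $144,000 is $4,824; credit = $7,425 − $4,824 = $2,601.
Working Family Credit: $170,800 is below the $176,700 cutoff, so the full $1,950 applies.
Total: $0 + $2,601 + $1,950 = $4,551.

$4,551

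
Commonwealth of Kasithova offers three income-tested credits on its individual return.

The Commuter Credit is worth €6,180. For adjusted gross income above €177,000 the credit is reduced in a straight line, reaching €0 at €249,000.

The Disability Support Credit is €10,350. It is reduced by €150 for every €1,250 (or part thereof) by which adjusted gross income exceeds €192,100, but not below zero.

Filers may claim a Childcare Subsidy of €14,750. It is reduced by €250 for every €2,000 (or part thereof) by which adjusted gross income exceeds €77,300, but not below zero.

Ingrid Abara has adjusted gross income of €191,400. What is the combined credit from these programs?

€15,544

Commuter Credit: €191,400 is €14,400 into a €72,000 phase-out range, leaving 57,600/72,000 of the credit: €6,180 × 57,600/72,000 = €4,944.
Disability Support Credit: €191,400 is at or below the €192,100 threshold, so the full €10,350 applies.
Childcare Subsidy: income exceeds €77,300 by €114,100, which is 58 full-or-partial €2,000 increments; reduction = 58 × €250 = €14,500, leaving €250.
Total: €4,944 + €10,350 + €250 = €15,544.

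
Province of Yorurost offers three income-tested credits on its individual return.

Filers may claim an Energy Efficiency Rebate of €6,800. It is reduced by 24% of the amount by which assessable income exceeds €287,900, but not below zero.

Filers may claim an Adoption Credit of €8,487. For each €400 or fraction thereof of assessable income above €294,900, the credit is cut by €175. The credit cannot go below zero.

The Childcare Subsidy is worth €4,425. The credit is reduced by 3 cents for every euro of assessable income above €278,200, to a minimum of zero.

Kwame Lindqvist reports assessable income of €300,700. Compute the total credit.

€13,340

Energy Efficiency Rebate: 24% of the €12,800 excess over €287,900 is €3,072; credit = €6,800 − €3,072 = €3,728.
Adoption Credit: income exceeds €294,900 by €5,800, which is 15 full-or-partial €400 increments; reduction = 15 × €175 = €2,625, leaving €5,862.
Childcare Subsidy: 3% of the €22,500 excess over €278,200 is €675; credit = €4,425 − €675 = €3,750.
Total: €3,728 + €5,862 + €3,750 = €13,340.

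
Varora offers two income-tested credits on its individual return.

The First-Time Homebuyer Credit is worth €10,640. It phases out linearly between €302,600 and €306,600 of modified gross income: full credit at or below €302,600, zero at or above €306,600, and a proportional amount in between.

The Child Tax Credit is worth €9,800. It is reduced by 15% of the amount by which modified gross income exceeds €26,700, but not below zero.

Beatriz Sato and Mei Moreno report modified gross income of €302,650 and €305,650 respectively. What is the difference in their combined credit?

Beatriz (€302,650): First-Time Homebuyer Credit: €302,650 is €50 into a €4,000 phase-out range, leaving 3,950/4,000 of the credit: €10,640 × 3,950/4,000 = €10,507. Child Tax Credit: 15% of the €275,950 excess over €26,700 is €41,392.50 ≥ base, so the credit is €0. total €10,507 + €0 = €10,507
Mei (€305,650): First-Time Homebuyer Credit: €305,650 is €3,050 into a €4,000 phase-out range, leaving 950/4,000 of the credit: €10,640 × 950/4,000 = €2,527. Child Tax Credit: 15% of the €278,950 excess over €26,700 is €41,842.50 ≥ base, so the credit is €0. total €2,527 + €0 = €2,527
Difference: |€10,507 − €2,527| = €7,980.

€7,980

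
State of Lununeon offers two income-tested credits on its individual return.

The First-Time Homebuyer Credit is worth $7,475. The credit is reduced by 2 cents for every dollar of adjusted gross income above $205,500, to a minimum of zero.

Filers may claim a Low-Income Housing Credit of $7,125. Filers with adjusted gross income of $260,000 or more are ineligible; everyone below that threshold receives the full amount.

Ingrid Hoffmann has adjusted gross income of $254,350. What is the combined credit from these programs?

First-Time Homebuyer Credit: 2% of the $48,850 excess over $205,500 is $977; credit = $7,475 − $977 = $6,498.
Low-Income Housing Credit: $254,350 is below the $260,000 cutoff, so the full $7,125 applies.
Total: $6,498 + $7,125 = $13,623.

$13,623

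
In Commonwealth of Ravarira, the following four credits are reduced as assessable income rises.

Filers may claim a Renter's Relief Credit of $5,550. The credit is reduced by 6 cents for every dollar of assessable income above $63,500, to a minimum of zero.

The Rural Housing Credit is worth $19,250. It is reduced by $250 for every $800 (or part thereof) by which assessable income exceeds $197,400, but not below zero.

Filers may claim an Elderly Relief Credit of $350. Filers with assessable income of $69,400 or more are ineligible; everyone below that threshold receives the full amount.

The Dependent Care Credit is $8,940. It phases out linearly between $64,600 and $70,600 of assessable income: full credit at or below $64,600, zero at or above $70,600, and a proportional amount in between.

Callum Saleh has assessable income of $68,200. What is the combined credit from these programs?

Renter's Relief Credit: 6% of the $4,700 excess over $63,500 is $282; credit = $5,550 − $282 = $5,268.
Rural Housing Credit: $68,200 is at or below the $197,400 threshold, so the full $19,250 applies.
Elderly Relief Credit: $68,200 is below the $69,400 cutoff, so the full $350 applies.
Dependent Care Credit: $68,200 is $3,600 into a $6,000 phase-out range, leaving 2,400/6,000 of the credit: $8,940 × 2,400/6,000 = $3,576.
Total: $5,268 + $19,250 + $350 + $3,576 = $28,444.

$28,444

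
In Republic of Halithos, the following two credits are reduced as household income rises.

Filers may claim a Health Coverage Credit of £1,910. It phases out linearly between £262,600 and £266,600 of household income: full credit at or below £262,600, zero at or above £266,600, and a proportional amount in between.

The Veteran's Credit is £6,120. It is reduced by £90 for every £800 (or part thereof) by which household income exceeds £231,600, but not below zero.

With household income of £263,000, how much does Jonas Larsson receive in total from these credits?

£4,239

Health Coverage Credit: £263,000 is £400 into a £4,000 phase-out range, leaving 3,600/4,000 of the credit: £1,910 × 3,600/4,000 = £1,719.
Veteran's Credit: income exceeds £231,600 by £31,400, which is 40 full-or-partial £800 increments; reduction = 40 × £90 = £3,600, leaving £2,520.
Total: £1,719 + £2,520 = £4,239.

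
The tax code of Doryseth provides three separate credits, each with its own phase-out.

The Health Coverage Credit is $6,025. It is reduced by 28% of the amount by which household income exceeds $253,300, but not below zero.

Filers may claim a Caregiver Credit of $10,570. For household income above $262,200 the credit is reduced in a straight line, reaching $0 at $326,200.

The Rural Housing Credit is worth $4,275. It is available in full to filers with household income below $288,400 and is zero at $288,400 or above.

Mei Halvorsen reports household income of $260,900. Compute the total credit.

Health Coverage Credit: 28% of the $7,600 excess over $253,300 is $2,128; credit = $6,025 − $2,128 = $3,897.
Caregiver Credit: $260,900 is at or below the $262,200 threshold, so the full $10,570 applies.
Rural Housing Credit: $260,900 is below the $288,400 cutoff, so the full $4,275 applies.
Total: $3,897 + $10,570 + $4,275 = $18,742.

$18,742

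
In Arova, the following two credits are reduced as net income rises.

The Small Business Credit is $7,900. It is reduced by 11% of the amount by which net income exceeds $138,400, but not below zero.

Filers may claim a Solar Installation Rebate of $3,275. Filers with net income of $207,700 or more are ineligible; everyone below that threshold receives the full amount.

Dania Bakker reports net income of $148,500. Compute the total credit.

Small Business Credit: 11% of the $10,100 excess over $138,400 is $1,111; credit = $7,900 − $1,111 = $6,789.
Solar Installation Rebate: $148,500 is below the $207,700 cutoff, so the full $3,275 applies.
Total: $6,789 + $3,275 = $10,064.

$10,064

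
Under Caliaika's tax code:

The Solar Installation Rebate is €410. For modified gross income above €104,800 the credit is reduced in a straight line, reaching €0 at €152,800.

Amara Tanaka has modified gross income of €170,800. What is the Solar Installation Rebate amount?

Solar Installation Rebate: €170,800 is at or above €152,800, so the credit is €0.

€0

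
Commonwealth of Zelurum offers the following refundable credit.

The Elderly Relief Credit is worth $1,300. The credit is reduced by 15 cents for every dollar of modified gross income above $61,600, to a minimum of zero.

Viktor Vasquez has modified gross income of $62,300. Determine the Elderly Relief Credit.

Elderly Relief Credit: 15% of the $700 excess over $61,600 is $105; credit = $1,300 − $105 = $1,195.

$1,195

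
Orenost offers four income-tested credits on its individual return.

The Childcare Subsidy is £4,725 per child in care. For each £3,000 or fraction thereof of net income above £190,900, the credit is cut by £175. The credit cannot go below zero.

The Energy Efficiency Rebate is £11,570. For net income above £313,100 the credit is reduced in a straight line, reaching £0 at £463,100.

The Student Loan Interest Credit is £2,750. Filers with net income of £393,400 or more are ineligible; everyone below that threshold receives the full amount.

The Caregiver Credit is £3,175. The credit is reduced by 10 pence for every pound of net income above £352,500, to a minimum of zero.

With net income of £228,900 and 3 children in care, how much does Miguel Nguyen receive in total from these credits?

£29,395

Childcare Subsidy: base = 3 × £4,725 = £14,175. income exceeds £190,900 by £38,000, which is 13 full-or-partial £3,000 increments; reduction = 13 × £175 = £2,275, leaving £11,900.
Energy Efficiency Rebate: £228,900 is at or below the £313,100 threshold, so the full £11,570 applies.
Student Loan Interest Credit: £228,900 is below the £393,400 cutoff, so the full £2,750 applies.
Caregiver Credit: £228,900 is at or below the £352,500 threshold, so the full £3,175 applies.
Total: £11,900 + £11,570 + £2,750 + £3,175 = £29,395.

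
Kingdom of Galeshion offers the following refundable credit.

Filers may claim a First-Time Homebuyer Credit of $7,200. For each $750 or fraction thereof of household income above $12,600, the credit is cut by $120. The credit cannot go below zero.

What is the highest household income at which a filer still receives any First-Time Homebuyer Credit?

$56,850

After 59 increments the reduction is 59 × $120 = $7,080, leaving $120; one more increment wipes it out. Increment 59 ends at excess 59 × $750 = $44,250, so the highest qualifying income is $12,600 + $44,250 = $56,850.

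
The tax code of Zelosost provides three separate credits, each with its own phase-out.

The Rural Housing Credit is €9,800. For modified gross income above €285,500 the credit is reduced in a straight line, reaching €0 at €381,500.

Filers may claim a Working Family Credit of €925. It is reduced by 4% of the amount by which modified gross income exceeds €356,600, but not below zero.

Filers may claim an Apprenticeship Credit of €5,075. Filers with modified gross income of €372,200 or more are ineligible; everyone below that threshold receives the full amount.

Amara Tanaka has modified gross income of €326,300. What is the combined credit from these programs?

€11,635

Rural Housing Credit: €326,300 is €40,800 into a €96,000 phase-out range, leaving 55,200/96,000 of the credit: €9,800 × 55,200/96,000 = €5,635.
Working Family Credit: €326,300 is at or below the €356,600 threshold, so the full €925 applies.
Apprenticeship Credit: €326,300 is below the €372,200 cutoff, so the full €5,075 applies.
Total: €5,635 + €925 + €5,075 = €11,635.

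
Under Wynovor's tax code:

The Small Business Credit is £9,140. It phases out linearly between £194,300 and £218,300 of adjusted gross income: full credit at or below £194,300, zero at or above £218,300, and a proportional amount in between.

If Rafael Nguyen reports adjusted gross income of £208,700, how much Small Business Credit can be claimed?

Small Business Credit: £208,700 is £14,400 into a £24,000 phase-out range, leaving 9,600/24,000 of the credit: £9,140 × 9,600/24,000 = £3,656.

£3,656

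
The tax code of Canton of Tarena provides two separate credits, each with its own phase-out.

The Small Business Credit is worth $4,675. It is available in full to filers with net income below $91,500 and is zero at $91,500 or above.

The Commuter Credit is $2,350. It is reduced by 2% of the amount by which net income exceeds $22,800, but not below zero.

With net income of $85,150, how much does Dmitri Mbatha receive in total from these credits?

Small Business Credit: $85,150 is below the $91,500 cutoff, so the full $4,675 applies.
Commuter Credit: 2% of the $62,350 excess over $22,800 is $1,247; credit = $2,350 − $1,247 = $1,103.
Total: $4,675 + $1,103 = $5,778.

$5,778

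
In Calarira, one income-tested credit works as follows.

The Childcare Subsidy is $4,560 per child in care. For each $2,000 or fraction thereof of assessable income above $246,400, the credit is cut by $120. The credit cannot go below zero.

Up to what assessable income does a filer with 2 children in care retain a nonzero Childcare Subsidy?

Full credit = 2 × $4,560 = $9,120.
After 75 increments the reduction is 75 × $120 = $9,000, leaving $120; one more increment wipes it out. Increment 75 ends at excess 75 × $2,000 = $150,000, so the highest qualifying income is $246,400 + $150,000 = $396,400.

$396,400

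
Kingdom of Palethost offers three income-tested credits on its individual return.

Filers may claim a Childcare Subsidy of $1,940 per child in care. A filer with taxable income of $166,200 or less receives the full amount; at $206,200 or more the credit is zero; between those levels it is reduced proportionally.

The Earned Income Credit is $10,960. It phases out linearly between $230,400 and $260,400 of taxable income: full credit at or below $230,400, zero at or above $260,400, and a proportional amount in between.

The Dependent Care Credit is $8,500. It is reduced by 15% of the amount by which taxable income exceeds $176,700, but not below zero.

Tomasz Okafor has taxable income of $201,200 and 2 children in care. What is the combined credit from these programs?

Childcare Subsidy: base = 2 × $1,940 = $3,880. $201,200 is $35,000 into a $40,000 phase-out range, leaving 5,000/40,000 of the credit: $3,880 × 5,000/40,000 = $485.
Earned Income Credit: $201,200 is at or below the $230,400 threshold, so the full $10,960 applies.
Dependent Care Credit: 15% of the $24,500 excess over $176,700 is $3,675; credit = $8,500 − $3,675 = $4,825.
Total: $485 + $10,960 + $4,825 = $16,270.

$16,270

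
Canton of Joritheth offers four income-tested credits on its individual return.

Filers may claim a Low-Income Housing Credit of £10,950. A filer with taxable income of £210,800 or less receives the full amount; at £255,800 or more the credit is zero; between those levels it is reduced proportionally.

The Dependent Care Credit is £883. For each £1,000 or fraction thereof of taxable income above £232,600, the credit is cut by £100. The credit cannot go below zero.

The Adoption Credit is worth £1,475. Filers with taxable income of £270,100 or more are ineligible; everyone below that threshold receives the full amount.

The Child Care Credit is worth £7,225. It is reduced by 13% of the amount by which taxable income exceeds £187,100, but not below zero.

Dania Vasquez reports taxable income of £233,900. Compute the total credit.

Low-Income Housing Credit: £233,900 is £23,100 into a £45,000 phase-out range, leaving 21,900/45,000 of the credit: £10,950 × 21,900/45,000 = £5,329.
Dependent Care Credit: income exceeds £232,600 by £1,300, which is 2 full-or-partial £1,000 increments; reduction = 2 × £100 = £200, leaving £683.
Adoption Credit: £233,900 is below the £270,100 cutoff, so the full £1,475 applies.
Child Care Credit: 13% of the £46,800 excess over £187,100 is £6,084; credit = £7,225 − £6,084 = £1,141.
Total: £5,329 + £683 + £1,475 + £1,141 = £8,628.

£8,628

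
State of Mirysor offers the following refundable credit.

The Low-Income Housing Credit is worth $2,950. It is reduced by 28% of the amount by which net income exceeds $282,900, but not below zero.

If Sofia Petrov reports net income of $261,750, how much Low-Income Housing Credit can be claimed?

$2,950

Low-Income Housing Credit: $261,750 is at or below the $282,900 threshold, so the full $2,950 applies.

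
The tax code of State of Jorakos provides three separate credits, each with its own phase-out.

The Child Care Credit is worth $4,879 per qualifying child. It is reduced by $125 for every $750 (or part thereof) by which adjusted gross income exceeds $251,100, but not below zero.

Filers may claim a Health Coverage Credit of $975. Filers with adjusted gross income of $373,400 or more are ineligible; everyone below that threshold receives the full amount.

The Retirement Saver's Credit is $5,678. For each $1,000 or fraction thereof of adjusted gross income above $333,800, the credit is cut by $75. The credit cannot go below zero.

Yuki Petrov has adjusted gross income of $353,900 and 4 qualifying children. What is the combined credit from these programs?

$7,344

Child Care Credit: base = 4 × $4,879 = $19,516. income exceeds $251,100 by $102,800, which is 138 full-or-partial $750 increments; reduction = 138 × $125 = $17,250, leaving $2,266.
Health Coverage Credit: $353,900 is below the $373,400 cutoff, so the full $975 applies.
Retirement Saver's Credit: income exceeds $333,800 by $20,100, which is 21 full-or-partial $1,000 increments; reduction = 21 × $75 = $1,575, leaving $4,103.
Total: $2,266 + $975 + $4,103 = $7,344.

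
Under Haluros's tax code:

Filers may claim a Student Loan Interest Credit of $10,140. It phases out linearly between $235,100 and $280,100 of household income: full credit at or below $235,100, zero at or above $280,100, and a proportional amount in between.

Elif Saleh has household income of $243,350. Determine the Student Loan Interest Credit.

Student Loan Interest Credit: $243,350 is $8,250 into a $45,000 phase-out range, leaving 36,750/45,000 of the credit: $10,140 × 36,750/45,000 = $8,281.

$8,281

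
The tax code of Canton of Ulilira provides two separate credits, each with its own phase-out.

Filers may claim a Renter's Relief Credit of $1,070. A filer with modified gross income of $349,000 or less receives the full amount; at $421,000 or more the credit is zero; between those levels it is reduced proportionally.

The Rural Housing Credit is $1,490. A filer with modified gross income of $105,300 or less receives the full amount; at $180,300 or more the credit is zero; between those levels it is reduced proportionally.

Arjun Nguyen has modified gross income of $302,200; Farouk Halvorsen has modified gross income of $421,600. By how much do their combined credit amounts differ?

$1,070

Arjun ($302,200): Renter's Relief Credit: $302,200 is at or below the $349,000 threshold, so the full $1,070 applies. Rural Housing Credit: $302,200 is at or above $180,300, so the credit is $0. total $1,070 + $0 = $1,070
Farouk ($421,600): Renter's Relief Credit: $421,600 is at or above $421,000, so the credit is $0. Rural Housing Credit: $421,600 is at or above $180,300, so the credit is $0. total $0 + $0 = $0
Difference: |$1,070 − $0| = $1,070.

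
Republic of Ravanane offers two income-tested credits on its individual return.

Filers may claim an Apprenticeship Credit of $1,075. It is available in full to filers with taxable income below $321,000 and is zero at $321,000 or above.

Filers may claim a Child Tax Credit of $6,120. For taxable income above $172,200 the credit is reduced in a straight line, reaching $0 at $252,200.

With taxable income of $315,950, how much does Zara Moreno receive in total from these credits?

Apprenticeship Credit: $315,950 is below the $321,000 cutoff, so the full $1,075 applies.
Child Tax Credit: $315,950 is at or above $252,200, so the credit is $0.
Total: $1,075 + $0 = $1,075.

$1,075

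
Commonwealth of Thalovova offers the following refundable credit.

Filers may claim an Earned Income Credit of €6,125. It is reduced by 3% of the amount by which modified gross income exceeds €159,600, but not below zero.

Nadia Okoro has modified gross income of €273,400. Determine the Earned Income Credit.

€2,711

Earned Income Credit: 3% of the €113,800 excess over €159,600 is €3,414; credit = €6,125 − €3,414 = €2,711.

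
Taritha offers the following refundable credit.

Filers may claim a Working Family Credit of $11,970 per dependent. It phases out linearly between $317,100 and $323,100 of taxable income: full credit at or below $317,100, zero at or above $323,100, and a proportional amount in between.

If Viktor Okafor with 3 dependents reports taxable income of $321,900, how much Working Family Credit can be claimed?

Working Family Credit: base = 3 × $11,970 = $35,910. $321,900 is $4,800 into a $6,000 phase-out range, leaving 1,200/6,000 of the credit: $35,910 × 1,200/6,000 = $7,182.

$7,182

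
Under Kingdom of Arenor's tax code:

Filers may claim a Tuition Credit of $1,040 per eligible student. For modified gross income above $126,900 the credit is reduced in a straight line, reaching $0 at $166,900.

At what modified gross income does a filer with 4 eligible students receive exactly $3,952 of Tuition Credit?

$128,900

Full credit = 4 × $1,040 = $4,160.
$3,952 is 3,952/4,160 of the full $4,160, so 208/4,160 of the $40,000 range has been used: income = $126,900 + $40,000 × 208/4,160 = $128,900.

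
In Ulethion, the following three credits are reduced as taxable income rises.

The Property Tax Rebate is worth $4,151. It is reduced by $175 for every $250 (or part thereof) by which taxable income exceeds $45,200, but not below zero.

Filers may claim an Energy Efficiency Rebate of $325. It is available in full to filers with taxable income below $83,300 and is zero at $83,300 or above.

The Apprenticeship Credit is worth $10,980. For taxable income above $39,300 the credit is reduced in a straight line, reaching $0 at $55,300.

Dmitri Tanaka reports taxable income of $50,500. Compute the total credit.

Property Tax Rebate: income exceeds $45,200 by $5,300, which is 22 full-or-partial $250 increments; reduction = 22 × $175 = $3,850, leaving $301.
Energy Efficiency Rebate: $50,500 is below the $83,300 cutoff, so the full $325 applies.
Apprenticeship Credit: $50,500 is $11,200 into a $16,000 phase-out range, leaving 4,800/16,000 of the credit: $10,980 × 4,800/16,000 = $3,294.
Total: $301 + $325 + $3,294 = $3,920.

$3,920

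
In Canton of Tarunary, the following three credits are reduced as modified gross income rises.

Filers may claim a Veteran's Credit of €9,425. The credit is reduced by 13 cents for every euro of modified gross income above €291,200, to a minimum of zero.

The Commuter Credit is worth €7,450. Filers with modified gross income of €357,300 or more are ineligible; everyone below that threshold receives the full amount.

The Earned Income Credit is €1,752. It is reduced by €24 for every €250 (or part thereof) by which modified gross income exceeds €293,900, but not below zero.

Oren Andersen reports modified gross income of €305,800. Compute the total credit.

Veteran's Credit: 13% of the €14,600 excess over €291,200 is €1,898; credit = €9,425 − €1,898 = €7,527.
Commuter Credit: €305,800 is below the €357,300 cutoff, so the full €7,450 applies.
Earned Income Credit: income exceeds €293,900 by €11,900, which is 48 full-or-partial €250 increments; reduction = 48 × €24 = €1,152, leaving €600.
Total: €7,527 + €7,450 + €600 = €15,577.

€15,577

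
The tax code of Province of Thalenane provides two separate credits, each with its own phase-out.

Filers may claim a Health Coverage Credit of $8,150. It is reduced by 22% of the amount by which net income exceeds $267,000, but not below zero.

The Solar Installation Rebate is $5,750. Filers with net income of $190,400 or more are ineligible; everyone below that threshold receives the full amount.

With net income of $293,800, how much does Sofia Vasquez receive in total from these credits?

$2,254

Health Coverage Credit: 22% of the $26,800 excess over $267,000 is $5,896; credit = $8,150 − $5,896 = $2,254.
Solar Installation Rebate: $293,800 meets or exceeds the $190,400 cutoff, so the credit is $0.
Total: $2,254 + $0 = $2,254.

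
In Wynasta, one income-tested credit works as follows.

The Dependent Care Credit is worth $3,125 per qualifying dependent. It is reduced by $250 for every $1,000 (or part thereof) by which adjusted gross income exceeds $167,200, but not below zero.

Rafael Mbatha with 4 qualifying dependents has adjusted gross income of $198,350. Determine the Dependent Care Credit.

$4,500

Dependent Care Credit: base = 4 × $3,125 = $12,500. income exceeds $167,200 by $31,150, which is 32 full-or-partial $1,000 increments; reduction = 32 × $250 = $8,000, leaving $4,500.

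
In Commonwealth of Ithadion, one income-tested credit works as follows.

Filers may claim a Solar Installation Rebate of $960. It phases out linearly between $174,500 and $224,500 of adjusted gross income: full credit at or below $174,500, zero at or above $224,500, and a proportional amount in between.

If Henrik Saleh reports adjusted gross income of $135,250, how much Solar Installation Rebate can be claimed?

Solar Installation Rebate: $135,250 is at or below the $174,500 threshold, so the full $960 applies.

$960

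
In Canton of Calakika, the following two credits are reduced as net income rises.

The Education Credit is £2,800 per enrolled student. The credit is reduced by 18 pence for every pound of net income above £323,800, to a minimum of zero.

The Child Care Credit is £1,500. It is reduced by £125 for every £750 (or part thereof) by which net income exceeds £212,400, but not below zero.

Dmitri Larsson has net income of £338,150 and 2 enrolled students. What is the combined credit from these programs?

£3,017

Education Credit: base = 2 × £2,800 = £5,600. 18% of the £14,350 excess over £323,800 is £2,583; credit = £5,600 − £2,583 = £3,017.
Child Care Credit: income exceeds £212,400 by £125,750 → 168 increments × £125 = £21,000 ≥ base, so the credit is £0.
Total: £3,017 + £0 = £3,017.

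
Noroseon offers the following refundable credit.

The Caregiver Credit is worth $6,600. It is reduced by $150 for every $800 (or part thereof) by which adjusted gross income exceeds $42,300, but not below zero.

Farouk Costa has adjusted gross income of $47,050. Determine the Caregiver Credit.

$5,700

Caregiver Credit: income exceeds $42,300 by $4,750, which is 6 full-or-partial $800 increments; reduction = 6 × $150 = $900, leaving $5,700.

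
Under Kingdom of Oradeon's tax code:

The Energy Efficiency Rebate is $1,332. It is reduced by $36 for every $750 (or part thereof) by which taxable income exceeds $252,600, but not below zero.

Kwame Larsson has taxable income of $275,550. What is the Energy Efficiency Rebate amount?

Energy Efficiency Rebate: income exceeds $252,600 by $22,950, which is 31 full-or-partial $750 increments; reduction = 31 × $36 = $1,116, leaving $216.

$216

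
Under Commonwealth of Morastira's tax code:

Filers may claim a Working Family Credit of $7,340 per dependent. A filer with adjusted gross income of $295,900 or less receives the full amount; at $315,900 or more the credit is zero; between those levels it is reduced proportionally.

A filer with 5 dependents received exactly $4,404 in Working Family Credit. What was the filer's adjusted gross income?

Full credit = 5 × $7,340 = $36,700.
$4,404 is 4,404/36,700 of the full $36,700, so 32,296/36,700 of the $20,000 range has been used: income = $295,900 + $20,000 × 32,296/36,700 = $313,500.

$313,500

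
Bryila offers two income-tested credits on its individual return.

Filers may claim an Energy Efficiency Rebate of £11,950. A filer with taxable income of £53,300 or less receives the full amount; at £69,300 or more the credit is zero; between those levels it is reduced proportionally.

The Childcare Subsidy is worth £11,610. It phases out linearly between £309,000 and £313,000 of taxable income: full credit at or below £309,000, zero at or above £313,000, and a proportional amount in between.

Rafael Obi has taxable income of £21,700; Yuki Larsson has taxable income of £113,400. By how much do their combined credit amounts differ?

Rafael (£21,700): Energy Efficiency Rebate: £21,700 is at or below the £53,300 threshold, so the full £11,950 applies. Childcare Subsidy: £21,700 is at or below the £309,000 threshold, so the full £11,610 applies. total £11,950 + £11,610 = £23,560
Yuki (£113,400): Energy Efficiency Rebate: £113,400 is at or above £69,300, so the credit is £0. Childcare Subsidy: £113,400 is at or below the £309,000 threshold, so the full £11,610 applies. total £0 + £11,610 = £11,610
Difference: |£23,560 − £11,610| = £11,950.

£11,950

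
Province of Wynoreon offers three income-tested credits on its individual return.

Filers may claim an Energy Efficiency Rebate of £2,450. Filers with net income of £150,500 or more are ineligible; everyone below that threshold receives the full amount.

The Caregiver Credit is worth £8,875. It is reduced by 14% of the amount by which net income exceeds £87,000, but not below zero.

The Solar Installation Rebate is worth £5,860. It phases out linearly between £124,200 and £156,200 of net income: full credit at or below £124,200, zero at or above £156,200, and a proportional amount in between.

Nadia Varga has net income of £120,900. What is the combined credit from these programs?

£12,439

Energy Efficiency Rebate: £120,900 is below the £150,500 cutoff, so the full £2,450 applies.
Caregiver Credit: 14% of the £33,900 excess over £87,000 is £4,746; credit = £8,875 − £4,746 = £4,129.
Solar Installation Rebate: £120,900 is at or below the £124,200 threshold, so the full £5,860 applies.
Total: £2,450 + £4,129 + £5,860 = £12,439.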